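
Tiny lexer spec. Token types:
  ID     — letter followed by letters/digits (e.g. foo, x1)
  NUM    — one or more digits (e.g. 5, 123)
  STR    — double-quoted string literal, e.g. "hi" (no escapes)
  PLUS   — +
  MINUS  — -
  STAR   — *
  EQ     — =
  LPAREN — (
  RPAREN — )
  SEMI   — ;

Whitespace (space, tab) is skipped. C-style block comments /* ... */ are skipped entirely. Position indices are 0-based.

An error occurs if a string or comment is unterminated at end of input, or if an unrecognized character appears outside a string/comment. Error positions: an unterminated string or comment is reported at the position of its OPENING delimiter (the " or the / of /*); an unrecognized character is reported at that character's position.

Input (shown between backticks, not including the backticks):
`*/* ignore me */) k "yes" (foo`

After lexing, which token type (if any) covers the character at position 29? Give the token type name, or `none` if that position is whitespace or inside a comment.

pos=0: emit STAR '*'
pos=1: enter COMMENT mode (saw '/*')
exit COMMENT mode (now at pos=16)
pos=16: emit RPAREN ')'
pos=18: emit ID 'k' (now at pos=19)
pos=20: enter STRING mode
pos=20: emit STR "yes" (now at pos=25)
pos=26: emit LPAREN '('
pos=27: emit ID 'foo' (now at pos=30)
DONE. 6 tokens: [STAR, RPAREN, ID, STR, LPAREN, ID]
Position 29: char is 'o' -> ID

Answer: ID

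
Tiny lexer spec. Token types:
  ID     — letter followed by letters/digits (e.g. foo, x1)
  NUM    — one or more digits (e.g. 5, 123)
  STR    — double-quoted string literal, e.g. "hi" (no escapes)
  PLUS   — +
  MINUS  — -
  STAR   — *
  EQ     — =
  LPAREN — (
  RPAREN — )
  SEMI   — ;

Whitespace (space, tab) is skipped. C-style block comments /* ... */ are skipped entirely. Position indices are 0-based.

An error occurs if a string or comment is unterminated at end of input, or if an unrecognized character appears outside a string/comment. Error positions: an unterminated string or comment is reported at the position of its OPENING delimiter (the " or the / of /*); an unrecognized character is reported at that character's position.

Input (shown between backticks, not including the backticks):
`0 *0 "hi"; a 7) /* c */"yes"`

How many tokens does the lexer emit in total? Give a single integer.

pos=0: emit NUM '0' (now at pos=1)
pos=2: emit STAR '*'
pos=3: emit NUM '0' (now at pos=4)
pos=5: enter STRING mode
pos=5: emit STR "hi" (now at pos=9)
pos=9: emit SEMI ';'
pos=11: emit ID 'a' (now at pos=12)
pos=13: emit NUM '7' (now at pos=14)
pos=14: emit RPAREN ')'
pos=16: enter COMMENT mode (saw '/*')
exit COMMENT mode (now at pos=23)
pos=23: enter STRING mode
pos=23: emit STR "yes" (now at pos=28)
DONE. 9 tokens: [NUM, STAR, NUM, STR, SEMI, ID, NUM, RPAREN, STR]

Answer: 9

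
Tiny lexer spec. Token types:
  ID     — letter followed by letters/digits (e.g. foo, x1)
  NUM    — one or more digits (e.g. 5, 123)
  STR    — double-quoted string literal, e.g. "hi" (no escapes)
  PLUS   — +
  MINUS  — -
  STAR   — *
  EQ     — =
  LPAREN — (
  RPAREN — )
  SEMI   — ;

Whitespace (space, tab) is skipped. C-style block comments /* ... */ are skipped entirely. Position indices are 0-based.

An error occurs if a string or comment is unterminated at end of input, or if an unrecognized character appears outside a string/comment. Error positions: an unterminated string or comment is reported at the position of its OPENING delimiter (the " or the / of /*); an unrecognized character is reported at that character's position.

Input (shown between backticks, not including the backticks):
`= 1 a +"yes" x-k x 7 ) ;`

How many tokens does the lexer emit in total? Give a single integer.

pos=0: emit EQ '='
pos=2: emit NUM '1' (now at pos=3)
pos=4: emit ID 'a' (now at pos=5)
pos=6: emit PLUS '+'
pos=7: enter STRING mode
pos=7: emit STR "yes" (now at pos=12)
pos=13: emit ID 'x' (now at pos=14)
pos=14: emit MINUS '-'
pos=15: emit ID 'k' (now at pos=16)
pos=17: emit ID 'x' (now at pos=18)
pos=19: emit NUM '7' (now at pos=20)
pos=21: emit RPAREN ')'
pos=23: emit SEMI ';'
DONE. 12 tokens: [EQ, NUM, ID, PLUS, STR, ID, MINUS, ID, ID, NUM, RPAREN, SEMI]

Answer: 12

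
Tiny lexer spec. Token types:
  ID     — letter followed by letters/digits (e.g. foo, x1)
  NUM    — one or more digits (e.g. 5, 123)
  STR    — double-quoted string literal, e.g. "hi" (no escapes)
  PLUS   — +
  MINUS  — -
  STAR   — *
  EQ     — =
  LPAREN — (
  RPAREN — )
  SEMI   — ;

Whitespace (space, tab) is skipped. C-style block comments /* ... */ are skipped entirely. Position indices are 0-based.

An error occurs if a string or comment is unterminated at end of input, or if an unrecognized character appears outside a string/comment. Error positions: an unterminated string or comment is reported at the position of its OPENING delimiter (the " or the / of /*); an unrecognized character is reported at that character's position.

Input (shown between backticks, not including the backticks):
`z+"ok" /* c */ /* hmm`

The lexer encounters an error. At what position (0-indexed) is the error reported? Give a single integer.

pos=0: emit ID 'z' (now at pos=1)
pos=1: emit PLUS '+'
pos=2: enter STRING mode
pos=2: emit STR "ok" (now at pos=6)
pos=7: enter COMMENT mode (saw '/*')
exit COMMENT mode (now at pos=14)
pos=15: enter COMMENT mode (saw '/*')
pos=15: ERROR — unterminated comment (reached EOF)

Answer: 15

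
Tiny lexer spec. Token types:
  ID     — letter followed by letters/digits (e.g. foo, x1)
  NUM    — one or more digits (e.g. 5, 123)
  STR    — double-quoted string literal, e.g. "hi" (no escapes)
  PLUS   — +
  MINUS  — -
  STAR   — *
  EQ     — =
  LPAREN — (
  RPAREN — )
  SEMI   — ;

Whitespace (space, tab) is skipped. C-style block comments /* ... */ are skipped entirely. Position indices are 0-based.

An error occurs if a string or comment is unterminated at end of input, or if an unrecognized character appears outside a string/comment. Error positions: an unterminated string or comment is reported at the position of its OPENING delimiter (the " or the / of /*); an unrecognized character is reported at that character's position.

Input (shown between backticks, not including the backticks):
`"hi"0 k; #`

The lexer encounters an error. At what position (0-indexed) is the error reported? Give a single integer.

pos=0: enter STRING mode
pos=0: emit STR "hi" (now at pos=4)
pos=4: emit NUM '0' (now at pos=5)
pos=6: emit ID 'k' (now at pos=7)
pos=7: emit SEMI ';'
pos=9: ERROR — unrecognized char '#'

Answer: 9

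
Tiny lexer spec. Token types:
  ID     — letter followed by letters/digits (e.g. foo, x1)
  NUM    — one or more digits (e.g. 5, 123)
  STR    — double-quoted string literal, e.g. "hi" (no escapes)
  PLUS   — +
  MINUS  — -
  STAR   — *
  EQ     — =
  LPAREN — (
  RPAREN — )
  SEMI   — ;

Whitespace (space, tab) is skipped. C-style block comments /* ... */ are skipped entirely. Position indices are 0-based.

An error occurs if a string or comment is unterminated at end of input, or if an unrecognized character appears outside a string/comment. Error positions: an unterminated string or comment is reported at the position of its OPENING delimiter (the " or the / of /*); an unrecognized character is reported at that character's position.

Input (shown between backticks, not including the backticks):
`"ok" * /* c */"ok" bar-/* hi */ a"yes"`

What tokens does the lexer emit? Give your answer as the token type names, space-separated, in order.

Answer: STR STAR STR ID MINUS ID STR

Derivation:
pos=0: enter STRING mode
pos=0: emit STR "ok" (now at pos=4)
pos=5: emit STAR '*'
pos=7: enter COMMENT mode (saw '/*')
exit COMMENT mode (now at pos=14)
pos=14: enter STRING mode
pos=14: emit STR "ok" (now at pos=18)
pos=19: emit ID 'bar' (now at pos=22)
pos=22: emit MINUS '-'
pos=23: enter COMMENT mode (saw '/*')
exit COMMENT mode (now at pos=31)
pos=32: emit ID 'a' (now at pos=33)
pos=33: enter STRING mode
pos=33: emit STR "yes" (now at pos=38)
DONE. 7 tokens: [STR, STAR, STR, ID, MINUS, ID, STR]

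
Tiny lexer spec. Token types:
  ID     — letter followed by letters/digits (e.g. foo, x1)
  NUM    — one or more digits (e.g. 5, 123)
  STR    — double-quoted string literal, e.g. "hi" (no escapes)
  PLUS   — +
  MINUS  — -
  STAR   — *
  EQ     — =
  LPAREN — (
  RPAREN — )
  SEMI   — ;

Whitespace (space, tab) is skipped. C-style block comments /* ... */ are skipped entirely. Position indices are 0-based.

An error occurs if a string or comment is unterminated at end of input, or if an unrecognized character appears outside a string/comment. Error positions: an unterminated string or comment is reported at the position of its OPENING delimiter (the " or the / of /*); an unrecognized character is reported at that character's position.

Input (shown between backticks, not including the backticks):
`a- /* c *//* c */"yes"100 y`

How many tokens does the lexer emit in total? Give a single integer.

Answer: 5

Derivation:
pos=0: emit ID 'a' (now at pos=1)
pos=1: emit MINUS '-'
pos=3: enter COMMENT mode (saw '/*')
exit COMMENT mode (now at pos=10)
pos=10: enter COMMENT mode (saw '/*')
exit COMMENT mode (now at pos=17)
pos=17: enter STRING mode
pos=17: emit STR "yes" (now at pos=22)
pos=22: emit NUM '100' (now at pos=25)
pos=26: emit ID 'y' (now at pos=27)
DONE. 5 tokens: [ID, MINUS, STR, NUM, ID]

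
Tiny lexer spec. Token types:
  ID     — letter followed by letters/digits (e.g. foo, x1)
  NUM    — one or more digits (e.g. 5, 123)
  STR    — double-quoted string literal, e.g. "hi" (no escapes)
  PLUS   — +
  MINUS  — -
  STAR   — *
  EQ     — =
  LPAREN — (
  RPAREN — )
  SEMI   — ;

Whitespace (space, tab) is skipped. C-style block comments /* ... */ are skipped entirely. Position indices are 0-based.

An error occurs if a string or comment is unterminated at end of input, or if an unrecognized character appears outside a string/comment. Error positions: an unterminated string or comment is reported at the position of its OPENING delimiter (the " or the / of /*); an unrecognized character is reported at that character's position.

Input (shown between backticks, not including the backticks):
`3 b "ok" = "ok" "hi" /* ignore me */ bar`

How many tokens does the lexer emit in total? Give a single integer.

pos=0: emit NUM '3' (now at pos=1)
pos=2: emit ID 'b' (now at pos=3)
pos=4: enter STRING mode
pos=4: emit STR "ok" (now at pos=8)
pos=9: emit EQ '='
pos=11: enter STRING mode
pos=11: emit STR "ok" (now at pos=15)
pos=16: enter STRING mode
pos=16: emit STR "hi" (now at pos=20)
pos=21: enter COMMENT mode (saw '/*')
exit COMMENT mode (now at pos=36)
pos=37: emit ID 'bar' (now at pos=40)
DONE. 7 tokens: [NUM, ID, STR, EQ, STR, STR, ID]

Answer: 7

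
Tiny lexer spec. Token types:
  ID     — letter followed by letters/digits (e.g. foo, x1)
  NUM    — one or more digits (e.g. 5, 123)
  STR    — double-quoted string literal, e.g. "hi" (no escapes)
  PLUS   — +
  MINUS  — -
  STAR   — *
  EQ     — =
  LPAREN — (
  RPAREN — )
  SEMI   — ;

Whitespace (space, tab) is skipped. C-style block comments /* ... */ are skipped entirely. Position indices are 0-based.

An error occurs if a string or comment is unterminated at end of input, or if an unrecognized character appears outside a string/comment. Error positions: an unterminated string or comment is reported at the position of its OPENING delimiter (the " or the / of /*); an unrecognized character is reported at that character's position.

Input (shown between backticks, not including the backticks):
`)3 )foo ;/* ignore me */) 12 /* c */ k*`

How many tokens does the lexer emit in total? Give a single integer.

pos=0: emit RPAREN ')'
pos=1: emit NUM '3' (now at pos=2)
pos=3: emit RPAREN ')'
pos=4: emit ID 'foo' (now at pos=7)
pos=8: emit SEMI ';'
pos=9: enter COMMENT mode (saw '/*')
exit COMMENT mode (now at pos=24)
pos=24: emit RPAREN ')'
pos=26: emit NUM '12' (now at pos=28)
pos=29: enter COMMENT mode (saw '/*')
exit COMMENT mode (now at pos=36)
pos=37: emit ID 'k' (now at pos=38)
pos=38: emit STAR '*'
DONE. 9 tokens: [RPAREN, NUM, RPAREN, ID, SEMI, RPAREN, NUM, ID, STAR]

Answer: 9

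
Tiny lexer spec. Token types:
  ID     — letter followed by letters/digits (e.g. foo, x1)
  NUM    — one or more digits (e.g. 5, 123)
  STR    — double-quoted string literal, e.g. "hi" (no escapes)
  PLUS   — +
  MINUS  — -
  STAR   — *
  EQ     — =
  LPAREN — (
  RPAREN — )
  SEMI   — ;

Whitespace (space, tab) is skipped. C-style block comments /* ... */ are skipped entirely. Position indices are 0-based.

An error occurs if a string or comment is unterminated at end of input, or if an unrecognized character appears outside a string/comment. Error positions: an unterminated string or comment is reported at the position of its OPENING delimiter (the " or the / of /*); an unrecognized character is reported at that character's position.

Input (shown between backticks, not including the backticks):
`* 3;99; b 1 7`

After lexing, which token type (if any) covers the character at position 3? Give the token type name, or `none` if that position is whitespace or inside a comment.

pos=0: emit STAR '*'
pos=2: emit NUM '3' (now at pos=3)
pos=3: emit SEMI ';'
pos=4: emit NUM '99' (now at pos=6)
pos=6: emit SEMI ';'
pos=8: emit ID 'b' (now at pos=9)
pos=10: emit NUM '1' (now at pos=11)
pos=12: emit NUM '7' (now at pos=13)
DONE. 8 tokens: [STAR, NUM, SEMI, NUM, SEMI, ID, NUM, NUM]
Position 3: char is ';' -> SEMI

Answer: SEMI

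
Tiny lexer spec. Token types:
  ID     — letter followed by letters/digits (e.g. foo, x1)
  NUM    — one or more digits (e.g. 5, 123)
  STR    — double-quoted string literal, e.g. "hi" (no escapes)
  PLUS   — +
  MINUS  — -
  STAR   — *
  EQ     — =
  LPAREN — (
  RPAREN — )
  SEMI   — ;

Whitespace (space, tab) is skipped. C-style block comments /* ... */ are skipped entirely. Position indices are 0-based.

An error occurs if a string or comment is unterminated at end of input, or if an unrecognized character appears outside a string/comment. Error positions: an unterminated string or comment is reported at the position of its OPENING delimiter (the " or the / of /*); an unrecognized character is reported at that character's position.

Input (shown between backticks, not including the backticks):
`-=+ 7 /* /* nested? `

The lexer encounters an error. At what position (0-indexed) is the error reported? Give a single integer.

pos=0: emit MINUS '-'
pos=1: emit EQ '='
pos=2: emit PLUS '+'
pos=4: emit NUM '7' (now at pos=5)
pos=6: enter COMMENT mode (saw '/*')
pos=6: ERROR — unterminated comment (reached EOF)

Answer: 6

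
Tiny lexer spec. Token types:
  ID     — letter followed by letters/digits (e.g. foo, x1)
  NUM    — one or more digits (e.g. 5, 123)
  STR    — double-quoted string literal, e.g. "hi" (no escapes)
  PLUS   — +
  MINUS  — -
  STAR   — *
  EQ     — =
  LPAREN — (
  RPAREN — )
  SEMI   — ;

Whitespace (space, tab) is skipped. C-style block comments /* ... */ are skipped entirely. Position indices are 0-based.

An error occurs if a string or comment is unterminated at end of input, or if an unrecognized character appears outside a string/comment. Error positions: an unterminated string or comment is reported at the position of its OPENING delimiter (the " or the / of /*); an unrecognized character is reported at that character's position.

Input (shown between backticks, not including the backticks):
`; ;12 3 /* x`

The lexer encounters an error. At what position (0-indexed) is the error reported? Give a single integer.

pos=0: emit SEMI ';'
pos=2: emit SEMI ';'
pos=3: emit NUM '12' (now at pos=5)
pos=6: emit NUM '3' (now at pos=7)
pos=8: enter COMMENT mode (saw '/*')
pos=8: ERROR — unterminated comment (reached EOF)

Answer: 8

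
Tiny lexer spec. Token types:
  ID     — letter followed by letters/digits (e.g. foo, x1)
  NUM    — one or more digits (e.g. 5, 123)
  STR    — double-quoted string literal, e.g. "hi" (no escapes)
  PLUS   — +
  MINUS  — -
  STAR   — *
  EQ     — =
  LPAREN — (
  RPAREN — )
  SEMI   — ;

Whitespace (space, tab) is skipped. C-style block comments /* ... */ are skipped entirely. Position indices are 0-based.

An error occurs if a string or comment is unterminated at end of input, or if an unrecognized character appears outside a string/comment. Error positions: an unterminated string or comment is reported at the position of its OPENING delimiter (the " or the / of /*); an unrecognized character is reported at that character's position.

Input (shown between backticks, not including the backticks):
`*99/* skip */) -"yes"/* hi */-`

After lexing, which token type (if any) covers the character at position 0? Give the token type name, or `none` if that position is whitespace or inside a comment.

Answer: STAR

Derivation:
pos=0: emit STAR '*'
pos=1: emit NUM '99' (now at pos=3)
pos=3: enter COMMENT mode (saw '/*')
exit COMMENT mode (now at pos=13)
pos=13: emit RPAREN ')'
pos=15: emit MINUS '-'
pos=16: enter STRING mode
pos=16: emit STR "yes" (now at pos=21)
pos=21: enter COMMENT mode (saw '/*')
exit COMMENT mode (now at pos=29)
pos=29: emit MINUS '-'
DONE. 6 tokens: [STAR, NUM, RPAREN, MINUS, STR, MINUS]
Position 0: char is '*' -> STAR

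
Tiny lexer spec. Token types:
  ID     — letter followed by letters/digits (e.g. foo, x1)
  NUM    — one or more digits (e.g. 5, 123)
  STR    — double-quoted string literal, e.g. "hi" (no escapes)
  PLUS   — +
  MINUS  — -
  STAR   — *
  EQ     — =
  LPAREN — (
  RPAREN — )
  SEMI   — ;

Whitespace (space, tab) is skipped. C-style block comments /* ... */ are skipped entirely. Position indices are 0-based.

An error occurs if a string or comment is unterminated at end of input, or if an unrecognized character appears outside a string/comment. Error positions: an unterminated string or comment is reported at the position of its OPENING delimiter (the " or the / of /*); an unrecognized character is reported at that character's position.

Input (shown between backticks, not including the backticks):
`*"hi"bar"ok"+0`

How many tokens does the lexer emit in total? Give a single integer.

Answer: 6

Derivation:
pos=0: emit STAR '*'
pos=1: enter STRING mode
pos=1: emit STR "hi" (now at pos=5)
pos=5: emit ID 'bar' (now at pos=8)
pos=8: enter STRING mode
pos=8: emit STR "ok" (now at pos=12)
pos=12: emit PLUS '+'
pos=13: emit NUM '0' (now at pos=14)
DONE. 6 tokens: [STAR, STR, ID, STR, PLUS, NUM]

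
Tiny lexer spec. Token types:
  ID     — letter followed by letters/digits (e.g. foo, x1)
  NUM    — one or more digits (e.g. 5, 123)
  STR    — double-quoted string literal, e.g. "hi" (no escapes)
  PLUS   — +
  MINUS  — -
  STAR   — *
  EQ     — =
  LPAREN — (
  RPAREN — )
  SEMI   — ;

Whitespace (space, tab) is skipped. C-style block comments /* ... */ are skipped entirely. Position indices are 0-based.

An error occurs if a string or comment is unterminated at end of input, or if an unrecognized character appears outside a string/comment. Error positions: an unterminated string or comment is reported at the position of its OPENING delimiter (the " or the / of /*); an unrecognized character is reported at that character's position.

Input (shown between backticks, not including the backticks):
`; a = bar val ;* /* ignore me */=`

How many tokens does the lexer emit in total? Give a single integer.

pos=0: emit SEMI ';'
pos=2: emit ID 'a' (now at pos=3)
pos=4: emit EQ '='
pos=6: emit ID 'bar' (now at pos=9)
pos=10: emit ID 'val' (now at pos=13)
pos=14: emit SEMI ';'
pos=15: emit STAR '*'
pos=17: enter COMMENT mode (saw '/*')
exit COMMENT mode (now at pos=32)
pos=32: emit EQ '='
DONE. 8 tokens: [SEMI, ID, EQ, ID, ID, SEMI, STAR, EQ]

Answer: 8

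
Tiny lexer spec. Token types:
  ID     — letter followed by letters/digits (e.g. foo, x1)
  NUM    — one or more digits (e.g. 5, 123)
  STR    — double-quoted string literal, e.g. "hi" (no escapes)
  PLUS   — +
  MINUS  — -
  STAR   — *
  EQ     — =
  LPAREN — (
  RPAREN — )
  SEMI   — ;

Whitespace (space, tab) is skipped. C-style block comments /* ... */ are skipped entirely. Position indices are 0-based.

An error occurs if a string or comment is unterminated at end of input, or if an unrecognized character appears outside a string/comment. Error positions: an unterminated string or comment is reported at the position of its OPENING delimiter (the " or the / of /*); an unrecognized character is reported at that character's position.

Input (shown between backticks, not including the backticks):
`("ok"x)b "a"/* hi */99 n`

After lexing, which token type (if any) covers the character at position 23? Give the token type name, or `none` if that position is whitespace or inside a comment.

Answer: ID

Derivation:
pos=0: emit LPAREN '('
pos=1: enter STRING mode
pos=1: emit STR "ok" (now at pos=5)
pos=5: emit ID 'x' (now at pos=6)
pos=6: emit RPAREN ')'
pos=7: emit ID 'b' (now at pos=8)
pos=9: enter STRING mode
pos=9: emit STR "a" (now at pos=12)
pos=12: enter COMMENT mode (saw '/*')
exit COMMENT mode (now at pos=20)
pos=20: emit NUM '99' (now at pos=22)
pos=23: emit ID 'n' (now at pos=24)
DONE. 8 tokens: [LPAREN, STR, ID, RPAREN, ID, STR, NUM, ID]
Position 23: char is 'n' -> ID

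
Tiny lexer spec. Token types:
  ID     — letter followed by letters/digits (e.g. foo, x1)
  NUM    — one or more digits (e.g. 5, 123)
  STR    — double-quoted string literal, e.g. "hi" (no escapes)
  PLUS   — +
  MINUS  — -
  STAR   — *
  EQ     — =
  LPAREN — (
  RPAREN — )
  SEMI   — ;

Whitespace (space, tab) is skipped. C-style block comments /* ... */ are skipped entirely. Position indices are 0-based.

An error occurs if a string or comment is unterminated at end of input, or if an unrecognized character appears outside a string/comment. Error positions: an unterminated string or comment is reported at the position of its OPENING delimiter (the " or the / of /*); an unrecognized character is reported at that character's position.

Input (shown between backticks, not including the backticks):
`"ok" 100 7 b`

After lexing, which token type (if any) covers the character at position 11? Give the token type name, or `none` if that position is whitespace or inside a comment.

Answer: ID

Derivation:
pos=0: enter STRING mode
pos=0: emit STR "ok" (now at pos=4)
pos=5: emit NUM '100' (now at pos=8)
pos=9: emit NUM '7' (now at pos=10)
pos=11: emit ID 'b' (now at pos=12)
DONE. 4 tokens: [STR, NUM, NUM, ID]
Position 11: char is 'b' -> ID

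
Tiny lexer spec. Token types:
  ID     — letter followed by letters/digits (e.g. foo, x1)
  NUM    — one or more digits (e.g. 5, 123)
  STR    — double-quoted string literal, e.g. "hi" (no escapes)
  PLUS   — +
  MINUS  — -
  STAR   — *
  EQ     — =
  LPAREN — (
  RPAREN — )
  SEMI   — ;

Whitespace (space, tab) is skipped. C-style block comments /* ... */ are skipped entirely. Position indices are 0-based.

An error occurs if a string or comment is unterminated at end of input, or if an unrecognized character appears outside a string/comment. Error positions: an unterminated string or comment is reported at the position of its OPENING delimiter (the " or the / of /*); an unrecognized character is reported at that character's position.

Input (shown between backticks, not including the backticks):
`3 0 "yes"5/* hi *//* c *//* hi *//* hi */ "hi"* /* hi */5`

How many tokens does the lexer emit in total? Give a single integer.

pos=0: emit NUM '3' (now at pos=1)
pos=2: emit NUM '0' (now at pos=3)
pos=4: enter STRING mode
pos=4: emit STR "yes" (now at pos=9)
pos=9: emit NUM '5' (now at pos=10)
pos=10: enter COMMENT mode (saw '/*')
exit COMMENT mode (now at pos=18)
pos=18: enter COMMENT mode (saw '/*')
exit COMMENT mode (now at pos=25)
pos=25: enter COMMENT mode (saw '/*')
exit COMMENT mode (now at pos=33)
pos=33: enter COMMENT mode (saw '/*')
exit COMMENT mode (now at pos=41)
pos=42: enter STRING mode
pos=42: emit STR "hi" (now at pos=46)
pos=46: emit STAR '*'
pos=48: enter COMMENT mode (saw '/*')
exit COMMENT mode (now at pos=56)
pos=56: emit NUM '5' (now at pos=57)
DONE. 7 tokens: [NUM, NUM, STR, NUM, STR, STAR, NUM]

Answer: 7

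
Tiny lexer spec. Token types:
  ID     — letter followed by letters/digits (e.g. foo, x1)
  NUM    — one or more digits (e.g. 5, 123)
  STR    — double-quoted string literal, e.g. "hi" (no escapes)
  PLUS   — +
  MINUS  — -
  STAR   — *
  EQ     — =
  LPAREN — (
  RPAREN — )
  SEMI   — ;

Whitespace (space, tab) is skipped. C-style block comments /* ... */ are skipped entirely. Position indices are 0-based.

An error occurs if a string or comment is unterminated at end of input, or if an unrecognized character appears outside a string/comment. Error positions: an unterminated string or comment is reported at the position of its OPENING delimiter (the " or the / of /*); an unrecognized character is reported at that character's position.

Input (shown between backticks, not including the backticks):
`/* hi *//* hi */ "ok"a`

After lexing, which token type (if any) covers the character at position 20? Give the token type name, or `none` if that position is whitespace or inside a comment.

pos=0: enter COMMENT mode (saw '/*')
exit COMMENT mode (now at pos=8)
pos=8: enter COMMENT mode (saw '/*')
exit COMMENT mode (now at pos=16)
pos=17: enter STRING mode
pos=17: emit STR "ok" (now at pos=21)
pos=21: emit ID 'a' (now at pos=22)
DONE. 2 tokens: [STR, ID]
Position 20: char is '"' -> STR

Answer: STR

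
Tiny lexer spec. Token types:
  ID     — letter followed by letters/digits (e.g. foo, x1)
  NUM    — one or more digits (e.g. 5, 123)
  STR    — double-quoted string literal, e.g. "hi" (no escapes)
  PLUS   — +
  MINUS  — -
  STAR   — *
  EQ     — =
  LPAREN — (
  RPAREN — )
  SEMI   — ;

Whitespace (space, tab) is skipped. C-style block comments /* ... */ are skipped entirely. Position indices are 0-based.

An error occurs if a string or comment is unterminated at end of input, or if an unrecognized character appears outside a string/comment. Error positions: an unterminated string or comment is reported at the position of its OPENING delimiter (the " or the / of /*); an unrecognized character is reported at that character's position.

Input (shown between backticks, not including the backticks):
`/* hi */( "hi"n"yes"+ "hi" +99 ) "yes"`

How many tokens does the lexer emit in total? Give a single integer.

Answer: 10

Derivation:
pos=0: enter COMMENT mode (saw '/*')
exit COMMENT mode (now at pos=8)
pos=8: emit LPAREN '('
pos=10: enter STRING mode
pos=10: emit STR "hi" (now at pos=14)
pos=14: emit ID 'n' (now at pos=15)
pos=15: enter STRING mode
pos=15: emit STR "yes" (now at pos=20)
pos=20: emit PLUS '+'
pos=22: enter STRING mode
pos=22: emit STR "hi" (now at pos=26)
pos=27: emit PLUS '+'
pos=28: emit NUM '99' (now at pos=30)
pos=31: emit RPAREN ')'
pos=33: enter STRING mode
pos=33: emit STR "yes" (now at pos=38)
DONE. 10 tokens: [LPAREN, STR, ID, STR, PLUS, STR, PLUS, NUM, RPAREN, STR]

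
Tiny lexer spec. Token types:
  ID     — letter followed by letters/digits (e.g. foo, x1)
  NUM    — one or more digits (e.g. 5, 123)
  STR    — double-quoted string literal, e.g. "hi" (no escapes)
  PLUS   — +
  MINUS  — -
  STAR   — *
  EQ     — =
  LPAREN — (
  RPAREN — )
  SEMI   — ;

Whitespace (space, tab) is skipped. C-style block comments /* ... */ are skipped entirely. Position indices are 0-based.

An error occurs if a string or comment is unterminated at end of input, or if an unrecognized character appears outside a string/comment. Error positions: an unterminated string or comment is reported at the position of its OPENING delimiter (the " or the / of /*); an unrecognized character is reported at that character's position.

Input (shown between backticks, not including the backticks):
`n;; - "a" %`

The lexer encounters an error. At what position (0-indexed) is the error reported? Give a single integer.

Answer: 10

Derivation:
pos=0: emit ID 'n' (now at pos=1)
pos=1: emit SEMI ';'
pos=2: emit SEMI ';'
pos=4: emit MINUS '-'
pos=6: enter STRING mode
pos=6: emit STR "a" (now at pos=9)
pos=10: ERROR — unrecognized char '%'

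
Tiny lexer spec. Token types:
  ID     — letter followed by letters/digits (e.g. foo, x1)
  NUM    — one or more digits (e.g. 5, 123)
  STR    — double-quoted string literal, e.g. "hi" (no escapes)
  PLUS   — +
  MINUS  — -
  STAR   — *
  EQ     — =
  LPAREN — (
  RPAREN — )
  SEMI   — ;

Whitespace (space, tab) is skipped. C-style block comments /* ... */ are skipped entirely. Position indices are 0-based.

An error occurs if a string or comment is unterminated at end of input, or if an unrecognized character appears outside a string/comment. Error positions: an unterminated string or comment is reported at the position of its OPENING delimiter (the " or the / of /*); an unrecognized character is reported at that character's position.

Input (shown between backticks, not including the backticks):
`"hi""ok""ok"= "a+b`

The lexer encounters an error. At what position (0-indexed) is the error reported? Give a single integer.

pos=0: enter STRING mode
pos=0: emit STR "hi" (now at pos=4)
pos=4: enter STRING mode
pos=4: emit STR "ok" (now at pos=8)
pos=8: enter STRING mode
pos=8: emit STR "ok" (now at pos=12)
pos=12: emit EQ '='
pos=14: enter STRING mode
pos=14: ERROR — unterminated string

Answer: 14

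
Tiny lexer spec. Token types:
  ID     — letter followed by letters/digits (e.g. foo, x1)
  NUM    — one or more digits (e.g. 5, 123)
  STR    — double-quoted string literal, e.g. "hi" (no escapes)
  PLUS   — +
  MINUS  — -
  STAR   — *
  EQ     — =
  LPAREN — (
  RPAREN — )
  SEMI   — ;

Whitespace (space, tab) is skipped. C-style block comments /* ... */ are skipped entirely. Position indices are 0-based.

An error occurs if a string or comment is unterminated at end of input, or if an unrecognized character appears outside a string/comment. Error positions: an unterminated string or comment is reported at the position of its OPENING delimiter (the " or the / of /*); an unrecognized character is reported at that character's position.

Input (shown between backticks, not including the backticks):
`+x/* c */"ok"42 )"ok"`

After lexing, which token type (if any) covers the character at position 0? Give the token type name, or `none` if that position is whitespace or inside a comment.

pos=0: emit PLUS '+'
pos=1: emit ID 'x' (now at pos=2)
pos=2: enter COMMENT mode (saw '/*')
exit COMMENT mode (now at pos=9)
pos=9: enter STRING mode
pos=9: emit STR "ok" (now at pos=13)
pos=13: emit NUM '42' (now at pos=15)
pos=16: emit RPAREN ')'
pos=17: enter STRING mode
pos=17: emit STR "ok" (now at pos=21)
DONE. 6 tokens: [PLUS, ID, STR, NUM, RPAREN, STR]
Position 0: char is '+' -> PLUS

Answer: PLUS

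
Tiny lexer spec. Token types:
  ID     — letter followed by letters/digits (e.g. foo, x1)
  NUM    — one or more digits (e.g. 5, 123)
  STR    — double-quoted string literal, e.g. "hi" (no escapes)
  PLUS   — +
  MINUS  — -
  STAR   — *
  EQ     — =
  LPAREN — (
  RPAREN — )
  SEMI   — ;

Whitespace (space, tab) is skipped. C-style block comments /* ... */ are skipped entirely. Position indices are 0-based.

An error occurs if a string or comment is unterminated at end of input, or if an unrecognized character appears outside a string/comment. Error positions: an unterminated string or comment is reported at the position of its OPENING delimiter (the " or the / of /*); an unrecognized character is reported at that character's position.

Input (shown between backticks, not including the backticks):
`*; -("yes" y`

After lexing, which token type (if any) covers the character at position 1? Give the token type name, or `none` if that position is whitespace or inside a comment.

Answer: SEMI

Derivation:
pos=0: emit STAR '*'
pos=1: emit SEMI ';'
pos=3: emit MINUS '-'
pos=4: emit LPAREN '('
pos=5: enter STRING mode
pos=5: emit STR "yes" (now at pos=10)
pos=11: emit ID 'y' (now at pos=12)
DONE. 6 tokens: [STAR, SEMI, MINUS, LPAREN, STR, ID]
Position 1: char is ';' -> SEMI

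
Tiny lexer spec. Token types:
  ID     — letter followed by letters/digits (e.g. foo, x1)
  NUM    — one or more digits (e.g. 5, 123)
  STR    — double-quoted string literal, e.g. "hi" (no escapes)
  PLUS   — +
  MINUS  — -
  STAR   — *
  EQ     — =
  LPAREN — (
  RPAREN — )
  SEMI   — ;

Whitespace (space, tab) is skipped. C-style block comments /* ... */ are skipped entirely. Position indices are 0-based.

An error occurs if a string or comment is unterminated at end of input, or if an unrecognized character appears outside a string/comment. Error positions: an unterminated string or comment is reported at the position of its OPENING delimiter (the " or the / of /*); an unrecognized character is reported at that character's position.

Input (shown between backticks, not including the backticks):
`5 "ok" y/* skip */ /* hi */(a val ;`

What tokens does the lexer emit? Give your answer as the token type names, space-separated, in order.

Answer: NUM STR ID LPAREN ID ID SEMI

Derivation:
pos=0: emit NUM '5' (now at pos=1)
pos=2: enter STRING mode
pos=2: emit STR "ok" (now at pos=6)
pos=7: emit ID 'y' (now at pos=8)
pos=8: enter COMMENT mode (saw '/*')
exit COMMENT mode (now at pos=18)
pos=19: enter COMMENT mode (saw '/*')
exit COMMENT mode (now at pos=27)
pos=27: emit LPAREN '('
pos=28: emit ID 'a' (now at pos=29)
pos=30: emit ID 'val' (now at pos=33)
pos=34: emit SEMI ';'
DONE. 7 tokens: [NUM, STR, ID, LPAREN, ID, ID, SEMI]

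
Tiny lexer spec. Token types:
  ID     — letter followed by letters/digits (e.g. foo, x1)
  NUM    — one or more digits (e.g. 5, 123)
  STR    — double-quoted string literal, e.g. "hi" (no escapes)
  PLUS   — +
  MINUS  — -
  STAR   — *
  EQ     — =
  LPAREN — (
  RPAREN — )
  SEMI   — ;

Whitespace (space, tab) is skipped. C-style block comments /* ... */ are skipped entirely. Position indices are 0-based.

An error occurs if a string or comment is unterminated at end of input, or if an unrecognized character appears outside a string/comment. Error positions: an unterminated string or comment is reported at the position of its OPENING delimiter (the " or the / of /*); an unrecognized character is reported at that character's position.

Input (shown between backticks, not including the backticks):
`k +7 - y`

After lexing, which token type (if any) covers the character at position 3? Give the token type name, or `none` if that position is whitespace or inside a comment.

pos=0: emit ID 'k' (now at pos=1)
pos=2: emit PLUS '+'
pos=3: emit NUM '7' (now at pos=4)
pos=5: emit MINUS '-'
pos=7: emit ID 'y' (now at pos=8)
DONE. 5 tokens: [ID, PLUS, NUM, MINUS, ID]
Position 3: char is '7' -> NUM

Answer: NUM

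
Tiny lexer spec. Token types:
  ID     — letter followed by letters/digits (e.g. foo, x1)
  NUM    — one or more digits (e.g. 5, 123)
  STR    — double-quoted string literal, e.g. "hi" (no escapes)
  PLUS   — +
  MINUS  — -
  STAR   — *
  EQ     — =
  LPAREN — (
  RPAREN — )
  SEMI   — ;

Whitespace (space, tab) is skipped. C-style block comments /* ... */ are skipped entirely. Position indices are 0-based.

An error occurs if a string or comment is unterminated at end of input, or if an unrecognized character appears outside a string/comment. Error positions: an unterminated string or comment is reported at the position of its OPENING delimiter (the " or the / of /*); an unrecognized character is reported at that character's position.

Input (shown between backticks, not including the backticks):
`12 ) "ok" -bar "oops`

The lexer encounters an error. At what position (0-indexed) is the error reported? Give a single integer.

pos=0: emit NUM '12' (now at pos=2)
pos=3: emit RPAREN ')'
pos=5: enter STRING mode
pos=5: emit STR "ok" (now at pos=9)
pos=10: emit MINUS '-'
pos=11: emit ID 'bar' (now at pos=14)
pos=15: enter STRING mode
pos=15: ERROR — unterminated string

Answer: 15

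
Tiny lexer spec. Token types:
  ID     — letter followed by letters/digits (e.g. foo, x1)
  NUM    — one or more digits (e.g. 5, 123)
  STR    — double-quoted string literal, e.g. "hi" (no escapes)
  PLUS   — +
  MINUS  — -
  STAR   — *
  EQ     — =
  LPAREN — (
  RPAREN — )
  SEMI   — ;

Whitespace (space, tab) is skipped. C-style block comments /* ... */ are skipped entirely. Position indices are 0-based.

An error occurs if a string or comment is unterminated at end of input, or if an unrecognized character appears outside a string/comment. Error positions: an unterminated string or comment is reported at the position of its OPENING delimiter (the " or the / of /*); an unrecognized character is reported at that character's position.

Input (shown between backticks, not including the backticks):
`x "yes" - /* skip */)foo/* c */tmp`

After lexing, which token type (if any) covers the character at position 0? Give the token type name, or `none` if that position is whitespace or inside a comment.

Answer: ID

Derivation:
pos=0: emit ID 'x' (now at pos=1)
pos=2: enter STRING mode
pos=2: emit STR "yes" (now at pos=7)
pos=8: emit MINUS '-'
pos=10: enter COMMENT mode (saw '/*')
exit COMMENT mode (now at pos=20)
pos=20: emit RPAREN ')'
pos=21: emit ID 'foo' (now at pos=24)
pos=24: enter COMMENT mode (saw '/*')
exit COMMENT mode (now at pos=31)
pos=31: emit ID 'tmp' (now at pos=34)
DONE. 6 tokens: [ID, STR, MINUS, RPAREN, ID, ID]
Position 0: char is 'x' -> ID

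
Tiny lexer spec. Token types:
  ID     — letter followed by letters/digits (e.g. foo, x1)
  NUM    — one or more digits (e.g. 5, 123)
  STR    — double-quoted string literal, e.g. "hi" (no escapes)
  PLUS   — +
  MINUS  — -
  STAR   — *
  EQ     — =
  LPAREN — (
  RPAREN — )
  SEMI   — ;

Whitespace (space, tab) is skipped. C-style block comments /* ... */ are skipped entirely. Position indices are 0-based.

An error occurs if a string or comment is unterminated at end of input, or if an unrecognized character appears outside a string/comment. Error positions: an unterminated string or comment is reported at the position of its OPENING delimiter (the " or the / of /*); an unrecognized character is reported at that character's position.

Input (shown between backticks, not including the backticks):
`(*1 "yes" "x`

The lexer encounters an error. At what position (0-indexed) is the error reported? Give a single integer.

Answer: 10

Derivation:
pos=0: emit LPAREN '('
pos=1: emit STAR '*'
pos=2: emit NUM '1' (now at pos=3)
pos=4: enter STRING mode
pos=4: emit STR "yes" (now at pos=9)
pos=10: enter STRING mode
pos=10: ERROR — unterminated string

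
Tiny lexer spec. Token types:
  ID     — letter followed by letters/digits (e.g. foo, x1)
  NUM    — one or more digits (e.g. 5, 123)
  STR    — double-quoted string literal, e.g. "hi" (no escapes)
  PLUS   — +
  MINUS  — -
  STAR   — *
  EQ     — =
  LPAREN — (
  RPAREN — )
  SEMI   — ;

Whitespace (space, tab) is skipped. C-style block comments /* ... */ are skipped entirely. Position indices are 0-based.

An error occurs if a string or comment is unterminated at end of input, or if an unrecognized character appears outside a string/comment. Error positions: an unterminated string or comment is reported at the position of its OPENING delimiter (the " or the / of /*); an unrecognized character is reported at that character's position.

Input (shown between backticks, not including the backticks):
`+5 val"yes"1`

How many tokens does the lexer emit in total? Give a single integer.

pos=0: emit PLUS '+'
pos=1: emit NUM '5' (now at pos=2)
pos=3: emit ID 'val' (now at pos=6)
pos=6: enter STRING mode
pos=6: emit STR "yes" (now at pos=11)
pos=11: emit NUM '1' (now at pos=12)
DONE. 5 tokens: [PLUS, NUM, ID, STR, NUM]

Answer: 5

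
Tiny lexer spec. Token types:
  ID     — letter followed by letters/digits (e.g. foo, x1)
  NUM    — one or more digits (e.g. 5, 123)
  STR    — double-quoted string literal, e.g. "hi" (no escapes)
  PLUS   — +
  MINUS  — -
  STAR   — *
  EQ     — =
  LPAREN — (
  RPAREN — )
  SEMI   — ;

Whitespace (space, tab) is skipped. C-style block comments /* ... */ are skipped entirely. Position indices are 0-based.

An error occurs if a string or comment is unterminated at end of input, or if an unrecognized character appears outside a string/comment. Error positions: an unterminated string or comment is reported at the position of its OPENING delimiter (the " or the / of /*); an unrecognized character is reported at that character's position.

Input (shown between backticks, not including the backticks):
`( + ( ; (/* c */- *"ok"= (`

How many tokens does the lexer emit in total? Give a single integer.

pos=0: emit LPAREN '('
pos=2: emit PLUS '+'
pos=4: emit LPAREN '('
pos=6: emit SEMI ';'
pos=8: emit LPAREN '('
pos=9: enter COMMENT mode (saw '/*')
exit COMMENT mode (now at pos=16)
pos=16: emit MINUS '-'
pos=18: emit STAR '*'
pos=19: enter STRING mode
pos=19: emit STR "ok" (now at pos=23)
pos=23: emit EQ '='
pos=25: emit LPAREN '('
DONE. 10 tokens: [LPAREN, PLUS, LPAREN, SEMI, LPAREN, MINUS, STAR, STR, EQ, LPAREN]

Answer: 10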